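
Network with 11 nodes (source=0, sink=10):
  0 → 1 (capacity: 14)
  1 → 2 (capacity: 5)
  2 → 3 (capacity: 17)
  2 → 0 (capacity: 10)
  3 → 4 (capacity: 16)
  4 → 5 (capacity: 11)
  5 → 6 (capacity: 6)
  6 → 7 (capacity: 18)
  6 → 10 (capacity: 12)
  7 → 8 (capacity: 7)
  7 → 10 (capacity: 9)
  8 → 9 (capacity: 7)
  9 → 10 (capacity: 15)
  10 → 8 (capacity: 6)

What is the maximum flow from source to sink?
Maximum flow = 5

Max flow: 5

Flow assignment:
  0 → 1: 5/14
  1 → 2: 5/5
  2 → 3: 5/17
  3 → 4: 5/16
  4 → 5: 5/11
  5 → 6: 5/6
  6 → 10: 5/12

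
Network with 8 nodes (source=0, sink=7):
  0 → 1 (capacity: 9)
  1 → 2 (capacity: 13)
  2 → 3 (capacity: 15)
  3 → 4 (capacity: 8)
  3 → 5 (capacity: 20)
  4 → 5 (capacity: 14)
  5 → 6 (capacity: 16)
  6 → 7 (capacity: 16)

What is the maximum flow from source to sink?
Maximum flow = 9

Max flow: 9

Flow assignment:
  0 → 1: 9/9
  1 → 2: 9/13
  2 → 3: 9/15
  3 → 5: 9/20
  5 → 6: 9/16
  6 → 7: 9/16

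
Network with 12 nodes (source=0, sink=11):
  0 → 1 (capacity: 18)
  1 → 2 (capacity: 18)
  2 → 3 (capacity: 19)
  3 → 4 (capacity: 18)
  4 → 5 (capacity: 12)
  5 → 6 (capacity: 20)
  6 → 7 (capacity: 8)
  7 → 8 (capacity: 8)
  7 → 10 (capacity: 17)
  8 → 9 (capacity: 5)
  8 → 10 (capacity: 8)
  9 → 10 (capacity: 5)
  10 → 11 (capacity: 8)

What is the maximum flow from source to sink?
Maximum flow = 8

Max flow: 8

Flow assignment:
  0 → 1: 8/18
  1 → 2: 8/18
  2 → 3: 8/19
  3 → 4: 8/18
  4 → 5: 8/12
  5 → 6: 8/20
  6 → 7: 8/8
  7 → 10: 8/17
  10 → 11: 8/8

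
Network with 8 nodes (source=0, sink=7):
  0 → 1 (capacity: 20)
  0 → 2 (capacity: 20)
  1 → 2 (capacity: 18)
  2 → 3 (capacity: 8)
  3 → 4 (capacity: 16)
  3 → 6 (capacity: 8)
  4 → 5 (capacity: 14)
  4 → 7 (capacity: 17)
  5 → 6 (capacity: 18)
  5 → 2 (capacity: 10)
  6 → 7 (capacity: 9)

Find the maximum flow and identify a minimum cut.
Max flow = 8, Min cut edges: (2,3)

Maximum flow: 8
Minimum cut: (2,3)
Partition: S = [0, 1, 2], T = [3, 4, 5, 6, 7]

Max-flow min-cut theorem verified: both equal 8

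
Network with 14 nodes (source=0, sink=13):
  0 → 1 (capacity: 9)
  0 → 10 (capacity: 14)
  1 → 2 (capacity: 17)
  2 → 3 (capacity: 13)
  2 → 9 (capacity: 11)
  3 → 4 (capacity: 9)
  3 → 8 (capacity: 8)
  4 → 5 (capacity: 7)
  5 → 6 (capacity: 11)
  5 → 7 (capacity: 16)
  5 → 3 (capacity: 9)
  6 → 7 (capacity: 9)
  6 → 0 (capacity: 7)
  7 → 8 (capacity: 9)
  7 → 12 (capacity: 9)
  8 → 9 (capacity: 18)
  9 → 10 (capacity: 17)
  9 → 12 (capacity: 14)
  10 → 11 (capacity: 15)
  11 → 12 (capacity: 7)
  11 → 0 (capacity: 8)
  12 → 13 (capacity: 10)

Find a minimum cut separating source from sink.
Min cut value = 10, edges: (12,13)

Min cut value: 10
Partition: S = [0, 1, 2, 3, 4, 5, 6, 7, 8, 9, 10, 11, 12], T = [13]
Cut edges: (12,13)

By max-flow min-cut theorem, max flow = min cut = 10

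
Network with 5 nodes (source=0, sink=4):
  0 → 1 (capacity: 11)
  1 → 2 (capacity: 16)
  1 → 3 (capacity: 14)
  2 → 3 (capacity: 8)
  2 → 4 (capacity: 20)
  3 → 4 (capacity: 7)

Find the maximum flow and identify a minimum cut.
Max flow = 11, Min cut edges: (0,1)

Maximum flow: 11
Minimum cut: (0,1)
Partition: S = [0], T = [1, 2, 3, 4]

Max-flow min-cut theorem verified: both equal 11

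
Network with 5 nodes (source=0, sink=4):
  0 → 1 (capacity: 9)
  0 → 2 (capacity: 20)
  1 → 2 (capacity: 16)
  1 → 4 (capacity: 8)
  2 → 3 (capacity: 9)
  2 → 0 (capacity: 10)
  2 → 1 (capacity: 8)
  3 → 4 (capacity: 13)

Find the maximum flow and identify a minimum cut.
Max flow = 17, Min cut edges: (1,4), (2,3)

Maximum flow: 17
Minimum cut: (1,4), (2,3)
Partition: S = [0, 1, 2], T = [3, 4]

Max-flow min-cut theorem verified: both equal 17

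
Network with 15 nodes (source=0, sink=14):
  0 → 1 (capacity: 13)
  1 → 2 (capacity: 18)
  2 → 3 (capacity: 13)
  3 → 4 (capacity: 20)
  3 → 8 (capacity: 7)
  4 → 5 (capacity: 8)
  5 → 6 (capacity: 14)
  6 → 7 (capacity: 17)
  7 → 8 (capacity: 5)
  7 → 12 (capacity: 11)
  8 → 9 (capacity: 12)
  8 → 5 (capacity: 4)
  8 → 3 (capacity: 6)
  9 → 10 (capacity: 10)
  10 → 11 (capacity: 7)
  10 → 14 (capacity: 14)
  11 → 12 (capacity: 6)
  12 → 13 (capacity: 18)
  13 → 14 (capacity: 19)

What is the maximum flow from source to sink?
Maximum flow = 13

Max flow: 13

Flow assignment:
  0 → 1: 13/13
  1 → 2: 13/18
  2 → 3: 13/13
  3 → 4: 6/20
  3 → 8: 7/7
  4 → 5: 6/8
  5 → 6: 6/14
  6 → 7: 6/17
  7 → 12: 6/11
  8 → 9: 7/12
  9 → 10: 7/10
  10 → 14: 7/14
  12 → 13: 6/18
  13 → 14: 6/19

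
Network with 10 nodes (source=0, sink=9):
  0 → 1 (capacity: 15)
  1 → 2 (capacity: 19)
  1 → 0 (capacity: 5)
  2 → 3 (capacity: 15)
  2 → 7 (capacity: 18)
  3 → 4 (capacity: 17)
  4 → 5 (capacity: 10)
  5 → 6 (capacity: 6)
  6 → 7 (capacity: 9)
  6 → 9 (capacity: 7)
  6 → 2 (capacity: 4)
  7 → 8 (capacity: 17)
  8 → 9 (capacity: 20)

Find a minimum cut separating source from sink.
Min cut value = 15, edges: (0,1)

Min cut value: 15
Partition: S = [0], T = [1, 2, 3, 4, 5, 6, 7, 8, 9]
Cut edges: (0,1)

By max-flow min-cut theorem, max flow = min cut = 15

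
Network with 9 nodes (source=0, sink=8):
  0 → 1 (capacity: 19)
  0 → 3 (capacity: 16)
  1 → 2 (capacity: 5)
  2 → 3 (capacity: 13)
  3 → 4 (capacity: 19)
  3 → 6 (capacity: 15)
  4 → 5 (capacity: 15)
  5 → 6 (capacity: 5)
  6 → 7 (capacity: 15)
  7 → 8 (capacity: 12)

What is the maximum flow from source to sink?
Maximum flow = 12

Max flow: 12

Flow assignment:
  0 → 1: 5/19
  0 → 3: 7/16
  1 → 2: 5/5
  2 → 3: 5/13
  3 → 4: 5/19
  3 → 6: 7/15
  4 → 5: 5/15
  5 → 6: 5/5
  6 → 7: 12/15
  7 → 8: 12/12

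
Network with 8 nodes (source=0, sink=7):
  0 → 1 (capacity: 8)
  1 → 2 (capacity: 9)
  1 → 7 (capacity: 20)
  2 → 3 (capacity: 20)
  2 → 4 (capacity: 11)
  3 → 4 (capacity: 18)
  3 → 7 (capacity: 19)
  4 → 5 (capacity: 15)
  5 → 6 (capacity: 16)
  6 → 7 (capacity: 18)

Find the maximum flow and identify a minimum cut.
Max flow = 8, Min cut edges: (0,1)

Maximum flow: 8
Minimum cut: (0,1)
Partition: S = [0], T = [1, 2, 3, 4, 5, 6, 7]

Max-flow min-cut theorem verified: both equal 8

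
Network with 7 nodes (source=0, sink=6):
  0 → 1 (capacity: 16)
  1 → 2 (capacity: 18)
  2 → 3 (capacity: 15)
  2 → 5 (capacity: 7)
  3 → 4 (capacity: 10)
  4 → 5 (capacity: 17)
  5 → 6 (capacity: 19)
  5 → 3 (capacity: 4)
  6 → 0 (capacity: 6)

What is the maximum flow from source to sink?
Maximum flow = 16

Max flow: 16

Flow assignment:
  0 → 1: 16/16
  1 → 2: 16/18
  2 → 3: 9/15
  2 → 5: 7/7
  3 → 4: 9/10
  4 → 5: 9/17
  5 → 6: 16/19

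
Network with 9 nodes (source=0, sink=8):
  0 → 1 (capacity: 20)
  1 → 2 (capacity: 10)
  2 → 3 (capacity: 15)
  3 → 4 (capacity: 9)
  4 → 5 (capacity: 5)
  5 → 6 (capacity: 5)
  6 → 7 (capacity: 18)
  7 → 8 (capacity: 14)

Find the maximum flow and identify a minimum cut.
Max flow = 5, Min cut edges: (5,6)

Maximum flow: 5
Minimum cut: (5,6)
Partition: S = [0, 1, 2, 3, 4, 5], T = [6, 7, 8]

Max-flow min-cut theorem verified: both equal 5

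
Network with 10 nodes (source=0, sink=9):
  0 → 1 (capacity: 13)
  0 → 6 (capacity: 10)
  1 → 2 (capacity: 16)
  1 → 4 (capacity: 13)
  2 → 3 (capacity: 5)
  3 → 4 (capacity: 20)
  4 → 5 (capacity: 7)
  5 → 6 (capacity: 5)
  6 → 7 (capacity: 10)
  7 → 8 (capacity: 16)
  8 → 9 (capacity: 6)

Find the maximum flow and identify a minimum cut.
Max flow = 6, Min cut edges: (8,9)

Maximum flow: 6
Minimum cut: (8,9)
Partition: S = [0, 1, 2, 3, 4, 5, 6, 7, 8], T = [9]

Max-flow min-cut theorem verified: both equal 6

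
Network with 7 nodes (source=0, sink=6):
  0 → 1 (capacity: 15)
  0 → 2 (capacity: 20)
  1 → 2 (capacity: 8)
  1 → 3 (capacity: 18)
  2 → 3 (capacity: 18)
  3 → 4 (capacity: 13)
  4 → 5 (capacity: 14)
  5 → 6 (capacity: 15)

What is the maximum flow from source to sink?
Maximum flow = 13

Max flow: 13

Flow assignment:
  0 → 2: 13/20
  2 → 3: 13/18
  3 → 4: 13/13
  4 → 5: 13/14
  5 → 6: 13/15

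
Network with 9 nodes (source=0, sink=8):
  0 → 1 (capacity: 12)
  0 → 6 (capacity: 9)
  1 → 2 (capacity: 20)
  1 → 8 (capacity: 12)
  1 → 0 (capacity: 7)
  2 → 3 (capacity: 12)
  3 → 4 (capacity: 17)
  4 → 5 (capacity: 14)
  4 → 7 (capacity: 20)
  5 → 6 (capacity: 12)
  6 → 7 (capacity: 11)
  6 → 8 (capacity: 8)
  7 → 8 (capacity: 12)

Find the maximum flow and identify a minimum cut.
Max flow = 21, Min cut edges: (0,1), (0,6)

Maximum flow: 21
Minimum cut: (0,1), (0,6)
Partition: S = [0], T = [1, 2, 3, 4, 5, 6, 7, 8]

Max-flow min-cut theorem verified: both equal 21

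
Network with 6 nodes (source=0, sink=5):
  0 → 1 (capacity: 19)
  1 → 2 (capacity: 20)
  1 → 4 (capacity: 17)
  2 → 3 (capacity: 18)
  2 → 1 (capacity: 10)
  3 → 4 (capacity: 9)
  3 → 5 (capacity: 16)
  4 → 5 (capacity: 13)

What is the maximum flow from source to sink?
Maximum flow = 19

Max flow: 19

Flow assignment:
  0 → 1: 19/19
  1 → 2: 6/20
  1 → 4: 13/17
  2 → 3: 6/18
  3 → 5: 6/16
  4 → 5: 13/13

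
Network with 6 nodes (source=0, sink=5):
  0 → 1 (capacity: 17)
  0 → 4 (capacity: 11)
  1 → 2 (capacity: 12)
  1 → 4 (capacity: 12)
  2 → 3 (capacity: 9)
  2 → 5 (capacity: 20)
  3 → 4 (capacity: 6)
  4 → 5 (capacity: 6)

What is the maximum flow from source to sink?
Maximum flow = 18

Max flow: 18

Flow assignment:
  0 → 1: 12/17
  0 → 4: 6/11
  1 → 2: 12/12
  2 → 5: 12/20
  4 → 5: 6/6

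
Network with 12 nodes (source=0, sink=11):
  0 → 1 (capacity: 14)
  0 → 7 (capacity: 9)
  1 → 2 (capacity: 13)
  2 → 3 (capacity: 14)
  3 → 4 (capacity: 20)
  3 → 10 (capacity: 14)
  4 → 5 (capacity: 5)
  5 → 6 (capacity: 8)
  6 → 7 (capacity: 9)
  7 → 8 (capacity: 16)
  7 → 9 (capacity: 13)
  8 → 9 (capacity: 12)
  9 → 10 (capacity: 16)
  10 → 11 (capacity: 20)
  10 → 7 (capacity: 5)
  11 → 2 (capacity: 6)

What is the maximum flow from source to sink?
Maximum flow = 20

Max flow: 20

Flow assignment:
  0 → 1: 13/14
  0 → 7: 7/9
  1 → 2: 13/13
  2 → 3: 13/14
  3 → 10: 13/14
  7 → 9: 9/13
  9 → 10: 9/16
  10 → 11: 20/20
  10 → 7: 2/5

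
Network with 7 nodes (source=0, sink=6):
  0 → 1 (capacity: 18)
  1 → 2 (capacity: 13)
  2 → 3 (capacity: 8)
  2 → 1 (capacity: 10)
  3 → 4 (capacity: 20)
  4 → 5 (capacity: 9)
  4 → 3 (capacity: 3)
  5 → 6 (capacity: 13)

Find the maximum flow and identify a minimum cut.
Max flow = 8, Min cut edges: (2,3)

Maximum flow: 8
Minimum cut: (2,3)
Partition: S = [0, 1, 2], T = [3, 4, 5, 6]

Max-flow min-cut theorem verified: both equal 8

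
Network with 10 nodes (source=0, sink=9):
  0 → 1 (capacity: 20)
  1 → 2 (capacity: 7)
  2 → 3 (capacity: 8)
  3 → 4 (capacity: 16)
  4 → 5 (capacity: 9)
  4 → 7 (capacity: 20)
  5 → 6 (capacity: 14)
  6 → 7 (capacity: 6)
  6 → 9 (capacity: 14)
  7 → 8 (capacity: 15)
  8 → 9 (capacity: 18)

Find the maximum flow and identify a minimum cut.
Max flow = 7, Min cut edges: (1,2)

Maximum flow: 7
Minimum cut: (1,2)
Partition: S = [0, 1], T = [2, 3, 4, 5, 6, 7, 8, 9]

Max-flow min-cut theorem verified: both equal 7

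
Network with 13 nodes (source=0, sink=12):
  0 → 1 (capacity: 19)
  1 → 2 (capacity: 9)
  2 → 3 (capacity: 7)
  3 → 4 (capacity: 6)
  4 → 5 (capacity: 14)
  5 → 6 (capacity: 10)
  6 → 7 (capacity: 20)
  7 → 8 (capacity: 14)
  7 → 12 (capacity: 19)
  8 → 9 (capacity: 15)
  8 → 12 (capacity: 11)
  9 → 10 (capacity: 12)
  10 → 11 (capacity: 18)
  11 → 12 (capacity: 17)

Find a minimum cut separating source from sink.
Min cut value = 6, edges: (3,4)

Min cut value: 6
Partition: S = [0, 1, 2, 3], T = [4, 5, 6, 7, 8, 9, 10, 11, 12]
Cut edges: (3,4)

By max-flow min-cut theorem, max flow = min cut = 6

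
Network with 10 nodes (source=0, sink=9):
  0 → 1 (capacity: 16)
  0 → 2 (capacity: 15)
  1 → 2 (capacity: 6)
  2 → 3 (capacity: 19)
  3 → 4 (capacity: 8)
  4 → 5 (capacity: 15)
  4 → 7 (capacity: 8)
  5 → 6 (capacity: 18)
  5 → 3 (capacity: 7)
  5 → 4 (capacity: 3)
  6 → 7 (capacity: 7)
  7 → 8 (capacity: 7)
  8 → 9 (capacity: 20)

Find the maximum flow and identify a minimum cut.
Max flow = 7, Min cut edges: (7,8)

Maximum flow: 7
Minimum cut: (7,8)
Partition: S = [0, 1, 2, 3, 4, 5, 6, 7], T = [8, 9]

Max-flow min-cut theorem verified: both equal 7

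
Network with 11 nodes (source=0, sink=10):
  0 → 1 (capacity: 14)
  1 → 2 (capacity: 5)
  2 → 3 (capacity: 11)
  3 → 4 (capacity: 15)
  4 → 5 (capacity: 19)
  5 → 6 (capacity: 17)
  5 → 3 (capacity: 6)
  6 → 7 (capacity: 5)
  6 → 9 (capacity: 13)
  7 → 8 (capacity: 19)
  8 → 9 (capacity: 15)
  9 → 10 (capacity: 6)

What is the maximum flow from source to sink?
Maximum flow = 5

Max flow: 5

Flow assignment:
  0 → 1: 5/14
  1 → 2: 5/5
  2 → 3: 5/11
  3 → 4: 5/15
  4 → 5: 5/19
  5 → 6: 5/17
  6 → 9: 5/13
  9 → 10: 5/6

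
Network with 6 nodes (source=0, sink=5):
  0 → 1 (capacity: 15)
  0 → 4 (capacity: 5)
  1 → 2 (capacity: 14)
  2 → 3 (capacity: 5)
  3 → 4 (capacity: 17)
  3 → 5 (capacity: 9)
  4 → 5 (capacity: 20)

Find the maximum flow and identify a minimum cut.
Max flow = 10, Min cut edges: (0,4), (2,3)

Maximum flow: 10
Minimum cut: (0,4), (2,3)
Partition: S = [0, 1, 2], T = [3, 4, 5]

Max-flow min-cut theorem verified: both equal 10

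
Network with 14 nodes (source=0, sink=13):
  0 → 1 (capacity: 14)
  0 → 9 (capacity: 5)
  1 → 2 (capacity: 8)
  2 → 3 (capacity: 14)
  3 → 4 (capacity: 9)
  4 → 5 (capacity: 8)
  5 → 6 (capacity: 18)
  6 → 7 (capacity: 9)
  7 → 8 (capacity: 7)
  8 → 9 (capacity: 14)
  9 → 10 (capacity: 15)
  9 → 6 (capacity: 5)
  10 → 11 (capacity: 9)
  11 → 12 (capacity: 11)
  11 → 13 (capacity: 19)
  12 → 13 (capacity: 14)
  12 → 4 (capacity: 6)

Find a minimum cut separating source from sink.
Min cut value = 9, edges: (10,11)

Min cut value: 9
Partition: S = [0, 1, 2, 3, 4, 5, 6, 7, 8, 9, 10], T = [11, 12, 13]
Cut edges: (10,11)

By max-flow min-cut theorem, max flow = min cut = 9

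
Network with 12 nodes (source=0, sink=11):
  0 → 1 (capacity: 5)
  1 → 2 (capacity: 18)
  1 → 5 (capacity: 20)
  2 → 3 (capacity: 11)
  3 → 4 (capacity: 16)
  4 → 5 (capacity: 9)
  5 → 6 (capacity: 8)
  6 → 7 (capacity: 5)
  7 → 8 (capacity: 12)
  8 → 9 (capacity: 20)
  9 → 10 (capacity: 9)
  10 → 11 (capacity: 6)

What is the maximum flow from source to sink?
Maximum flow = 5

Max flow: 5

Flow assignment:
  0 → 1: 5/5
  1 → 5: 5/20
  5 → 6: 5/8
  6 → 7: 5/5
  7 → 8: 5/12
  8 → 9: 5/20
  9 → 10: 5/9
  10 → 11: 5/6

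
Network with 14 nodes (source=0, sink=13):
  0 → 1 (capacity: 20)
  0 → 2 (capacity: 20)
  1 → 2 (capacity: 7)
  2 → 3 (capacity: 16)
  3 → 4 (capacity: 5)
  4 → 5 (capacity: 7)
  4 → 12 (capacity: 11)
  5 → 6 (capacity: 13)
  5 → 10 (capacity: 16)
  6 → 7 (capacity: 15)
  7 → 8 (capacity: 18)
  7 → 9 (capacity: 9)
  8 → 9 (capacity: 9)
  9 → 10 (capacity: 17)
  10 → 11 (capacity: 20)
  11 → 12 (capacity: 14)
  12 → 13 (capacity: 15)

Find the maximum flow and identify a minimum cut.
Max flow = 5, Min cut edges: (3,4)

Maximum flow: 5
Minimum cut: (3,4)
Partition: S = [0, 1, 2, 3], T = [4, 5, 6, 7, 8, 9, 10, 11, 12, 13]

Max-flow min-cut theorem verified: both equal 5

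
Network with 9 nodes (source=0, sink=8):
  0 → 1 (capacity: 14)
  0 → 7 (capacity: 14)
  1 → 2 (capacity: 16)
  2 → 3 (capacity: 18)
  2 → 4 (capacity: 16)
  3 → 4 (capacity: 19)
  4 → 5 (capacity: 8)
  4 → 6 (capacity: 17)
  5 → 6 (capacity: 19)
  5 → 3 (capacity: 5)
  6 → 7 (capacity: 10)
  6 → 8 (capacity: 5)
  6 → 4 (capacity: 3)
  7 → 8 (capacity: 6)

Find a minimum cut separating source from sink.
Min cut value = 11, edges: (6,8), (7,8)

Min cut value: 11
Partition: S = [0, 1, 2, 3, 4, 5, 6, 7], T = [8]
Cut edges: (6,8), (7,8)

By max-flow min-cut theorem, max flow = min cut = 11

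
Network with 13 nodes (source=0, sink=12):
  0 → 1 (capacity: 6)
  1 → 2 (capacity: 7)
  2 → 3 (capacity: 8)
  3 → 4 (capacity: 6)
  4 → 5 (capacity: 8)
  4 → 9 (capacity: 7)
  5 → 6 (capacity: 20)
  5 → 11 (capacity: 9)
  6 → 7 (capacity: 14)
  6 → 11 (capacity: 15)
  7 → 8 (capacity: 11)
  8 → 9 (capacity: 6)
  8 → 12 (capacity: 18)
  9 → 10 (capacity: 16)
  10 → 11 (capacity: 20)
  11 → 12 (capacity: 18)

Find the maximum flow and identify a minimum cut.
Max flow = 6, Min cut edges: (3,4)

Maximum flow: 6
Minimum cut: (3,4)
Partition: S = [0, 1, 2, 3], T = [4, 5, 6, 7, 8, 9, 10, 11, 12]

Max-flow min-cut theorem verified: both equal 6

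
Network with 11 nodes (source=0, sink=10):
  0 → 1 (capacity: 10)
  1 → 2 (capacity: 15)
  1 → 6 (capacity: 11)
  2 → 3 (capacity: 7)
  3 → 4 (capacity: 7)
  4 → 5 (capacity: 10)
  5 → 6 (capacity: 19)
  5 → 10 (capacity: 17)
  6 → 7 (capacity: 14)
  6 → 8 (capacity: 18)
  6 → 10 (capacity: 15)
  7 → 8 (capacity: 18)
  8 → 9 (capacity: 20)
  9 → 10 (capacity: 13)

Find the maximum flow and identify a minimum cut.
Max flow = 10, Min cut edges: (0,1)

Maximum flow: 10
Minimum cut: (0,1)
Partition: S = [0], T = [1, 2, 3, 4, 5, 6, 7, 8, 9, 10]

Max-flow min-cut theorem verified: both equal 10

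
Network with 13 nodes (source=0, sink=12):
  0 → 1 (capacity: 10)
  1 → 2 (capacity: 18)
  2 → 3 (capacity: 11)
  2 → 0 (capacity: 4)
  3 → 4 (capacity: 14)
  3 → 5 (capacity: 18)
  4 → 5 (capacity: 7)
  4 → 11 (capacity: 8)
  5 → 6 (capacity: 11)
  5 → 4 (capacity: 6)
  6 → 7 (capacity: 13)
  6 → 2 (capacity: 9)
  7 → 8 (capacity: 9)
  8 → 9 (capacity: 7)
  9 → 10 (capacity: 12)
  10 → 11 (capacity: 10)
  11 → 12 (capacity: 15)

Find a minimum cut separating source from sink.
Min cut value = 10, edges: (0,1)

Min cut value: 10
Partition: S = [0], T = [1, 2, 3, 4, 5, 6, 7, 8, 9, 10, 11, 12]
Cut edges: (0,1)

By max-flow min-cut theorem, max flow = min cut = 10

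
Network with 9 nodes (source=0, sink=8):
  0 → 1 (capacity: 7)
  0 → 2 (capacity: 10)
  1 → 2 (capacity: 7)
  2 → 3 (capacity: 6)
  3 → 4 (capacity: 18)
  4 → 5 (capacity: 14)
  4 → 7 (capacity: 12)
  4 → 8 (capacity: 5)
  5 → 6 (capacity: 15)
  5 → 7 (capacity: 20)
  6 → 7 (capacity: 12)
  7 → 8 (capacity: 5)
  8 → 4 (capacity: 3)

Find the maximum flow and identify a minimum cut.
Max flow = 6, Min cut edges: (2,3)

Maximum flow: 6
Minimum cut: (2,3)
Partition: S = [0, 1, 2], T = [3, 4, 5, 6, 7, 8]

Max-flow min-cut theorem verified: both equal 6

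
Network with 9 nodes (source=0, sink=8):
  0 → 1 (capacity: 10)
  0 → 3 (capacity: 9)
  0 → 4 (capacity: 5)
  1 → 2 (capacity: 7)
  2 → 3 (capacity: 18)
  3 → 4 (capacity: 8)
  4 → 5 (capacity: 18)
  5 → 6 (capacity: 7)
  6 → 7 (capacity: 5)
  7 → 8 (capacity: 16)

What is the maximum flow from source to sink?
Maximum flow = 5

Max flow: 5

Flow assignment:
  0 → 1: 5/10
  1 → 2: 5/7
  2 → 3: 5/18
  3 → 4: 5/8
  4 → 5: 5/18
  5 → 6: 5/7
  6 → 7: 5/5
  7 → 8: 5/16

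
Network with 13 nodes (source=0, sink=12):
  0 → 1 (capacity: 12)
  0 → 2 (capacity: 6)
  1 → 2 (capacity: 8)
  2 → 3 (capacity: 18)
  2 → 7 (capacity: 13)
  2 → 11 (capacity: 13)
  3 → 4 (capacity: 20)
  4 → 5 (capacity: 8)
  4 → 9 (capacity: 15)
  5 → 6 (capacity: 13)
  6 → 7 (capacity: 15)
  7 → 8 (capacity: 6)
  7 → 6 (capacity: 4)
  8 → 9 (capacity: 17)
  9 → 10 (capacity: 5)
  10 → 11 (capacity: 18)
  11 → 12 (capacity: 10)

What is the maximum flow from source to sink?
Maximum flow = 10

Max flow: 10

Flow assignment:
  0 → 1: 8/12
  0 → 2: 2/6
  1 → 2: 8/8
  2 → 3: 1/18
  2 → 11: 9/13
  3 → 4: 1/20
  4 → 9: 1/15
  9 → 10: 1/5
  10 → 11: 1/18
  11 → 12: 10/10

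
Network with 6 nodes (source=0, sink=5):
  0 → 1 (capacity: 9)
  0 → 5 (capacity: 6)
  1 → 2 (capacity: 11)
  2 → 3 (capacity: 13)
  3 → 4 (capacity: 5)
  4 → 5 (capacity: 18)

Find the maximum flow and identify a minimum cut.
Max flow = 11, Min cut edges: (0,5), (3,4)

Maximum flow: 11
Minimum cut: (0,5), (3,4)
Partition: S = [0, 1, 2, 3], T = [4, 5]

Max-flow min-cut theorem verified: both equal 11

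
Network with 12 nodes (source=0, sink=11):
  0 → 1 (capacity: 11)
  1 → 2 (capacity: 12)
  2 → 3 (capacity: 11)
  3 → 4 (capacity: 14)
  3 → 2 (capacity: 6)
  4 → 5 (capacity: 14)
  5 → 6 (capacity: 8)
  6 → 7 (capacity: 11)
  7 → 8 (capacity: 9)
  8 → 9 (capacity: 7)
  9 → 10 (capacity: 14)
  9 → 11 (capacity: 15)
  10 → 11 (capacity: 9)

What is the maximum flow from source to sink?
Maximum flow = 7

Max flow: 7

Flow assignment:
  0 → 1: 7/11
  1 → 2: 7/12
  2 → 3: 7/11
  3 → 4: 7/14
  4 → 5: 7/14
  5 → 6: 7/8
  6 → 7: 7/11
  7 → 8: 7/9
  8 → 9: 7/7
  9 → 11: 7/15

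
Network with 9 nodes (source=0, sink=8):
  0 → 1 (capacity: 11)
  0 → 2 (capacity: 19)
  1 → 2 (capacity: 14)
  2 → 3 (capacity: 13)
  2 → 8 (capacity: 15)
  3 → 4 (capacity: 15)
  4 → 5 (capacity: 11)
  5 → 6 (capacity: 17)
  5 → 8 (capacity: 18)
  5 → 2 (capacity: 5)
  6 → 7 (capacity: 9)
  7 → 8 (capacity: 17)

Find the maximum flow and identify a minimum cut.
Max flow = 26, Min cut edges: (2,8), (4,5)

Maximum flow: 26
Minimum cut: (2,8), (4,5)
Partition: S = [0, 1, 2, 3, 4], T = [5, 6, 7, 8]

Max-flow min-cut theorem verified: both equal 26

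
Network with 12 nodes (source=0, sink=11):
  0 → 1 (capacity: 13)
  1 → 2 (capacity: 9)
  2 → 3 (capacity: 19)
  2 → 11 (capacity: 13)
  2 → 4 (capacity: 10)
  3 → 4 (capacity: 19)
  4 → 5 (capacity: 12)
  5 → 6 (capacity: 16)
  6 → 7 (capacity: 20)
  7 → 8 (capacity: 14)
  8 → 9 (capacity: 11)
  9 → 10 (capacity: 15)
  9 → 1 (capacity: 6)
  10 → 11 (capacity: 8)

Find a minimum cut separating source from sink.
Min cut value = 9, edges: (1,2)

Min cut value: 9
Partition: S = [0, 1], T = [2, 3, 4, 5, 6, 7, 8, 9, 10, 11]
Cut edges: (1,2)

By max-flow min-cut theorem, max flow = min cut = 9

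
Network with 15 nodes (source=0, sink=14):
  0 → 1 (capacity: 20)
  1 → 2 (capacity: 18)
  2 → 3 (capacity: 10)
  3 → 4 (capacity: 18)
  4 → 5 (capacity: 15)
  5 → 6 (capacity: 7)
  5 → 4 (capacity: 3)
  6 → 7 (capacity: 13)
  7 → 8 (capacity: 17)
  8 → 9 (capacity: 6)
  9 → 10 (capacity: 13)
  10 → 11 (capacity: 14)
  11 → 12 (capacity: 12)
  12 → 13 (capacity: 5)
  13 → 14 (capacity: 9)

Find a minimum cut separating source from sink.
Min cut value = 5, edges: (12,13)

Min cut value: 5
Partition: S = [0, 1, 2, 3, 4, 5, 6, 7, 8, 9, 10, 11, 12], T = [13, 14]
Cut edges: (12,13)

By max-flow min-cut theorem, max flow = min cut = 5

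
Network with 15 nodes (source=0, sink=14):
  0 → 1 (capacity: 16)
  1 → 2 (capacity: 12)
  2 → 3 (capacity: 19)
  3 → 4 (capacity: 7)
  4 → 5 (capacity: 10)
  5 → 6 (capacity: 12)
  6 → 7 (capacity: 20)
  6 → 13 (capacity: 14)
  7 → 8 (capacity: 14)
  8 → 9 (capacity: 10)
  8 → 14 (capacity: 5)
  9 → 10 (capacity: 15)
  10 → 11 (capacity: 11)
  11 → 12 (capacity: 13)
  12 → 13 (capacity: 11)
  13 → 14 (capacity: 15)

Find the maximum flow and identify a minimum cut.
Max flow = 7, Min cut edges: (3,4)

Maximum flow: 7
Minimum cut: (3,4)
Partition: S = [0, 1, 2, 3], T = [4, 5, 6, 7, 8, 9, 10, 11, 12, 13, 14]

Max-flow min-cut theorem verified: both equal 7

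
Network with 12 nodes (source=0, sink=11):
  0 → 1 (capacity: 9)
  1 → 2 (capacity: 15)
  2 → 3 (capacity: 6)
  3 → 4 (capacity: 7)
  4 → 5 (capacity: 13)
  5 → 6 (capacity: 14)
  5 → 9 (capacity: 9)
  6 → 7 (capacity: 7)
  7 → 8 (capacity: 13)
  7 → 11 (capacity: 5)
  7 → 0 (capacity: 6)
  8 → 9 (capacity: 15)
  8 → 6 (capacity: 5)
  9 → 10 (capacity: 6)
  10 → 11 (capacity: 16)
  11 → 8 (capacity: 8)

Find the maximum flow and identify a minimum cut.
Max flow = 6, Min cut edges: (2,3)

Maximum flow: 6
Minimum cut: (2,3)
Partition: S = [0, 1, 2], T = [3, 4, 5, 6, 7, 8, 9, 10, 11]

Max-flow min-cut theorem verified: both equal 6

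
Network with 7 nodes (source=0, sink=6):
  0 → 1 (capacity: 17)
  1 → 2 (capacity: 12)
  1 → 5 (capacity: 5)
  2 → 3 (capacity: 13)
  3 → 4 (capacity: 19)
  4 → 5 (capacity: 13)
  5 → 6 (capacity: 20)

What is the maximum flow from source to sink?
Maximum flow = 17

Max flow: 17

Flow assignment:
  0 → 1: 17/17
  1 → 2: 12/12
  1 → 5: 5/5
  2 → 3: 12/13
  3 → 4: 12/19
  4 → 5: 12/13
  5 → 6: 17/20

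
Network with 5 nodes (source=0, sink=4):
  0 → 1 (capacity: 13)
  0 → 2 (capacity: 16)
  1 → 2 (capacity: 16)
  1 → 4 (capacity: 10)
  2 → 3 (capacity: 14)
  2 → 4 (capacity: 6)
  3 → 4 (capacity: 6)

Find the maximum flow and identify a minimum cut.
Max flow = 22, Min cut edges: (1,4), (2,4), (3,4)

Maximum flow: 22
Minimum cut: (1,4), (2,4), (3,4)
Partition: S = [0, 1, 2, 3], T = [4]

Max-flow min-cut theorem verified: both equal 22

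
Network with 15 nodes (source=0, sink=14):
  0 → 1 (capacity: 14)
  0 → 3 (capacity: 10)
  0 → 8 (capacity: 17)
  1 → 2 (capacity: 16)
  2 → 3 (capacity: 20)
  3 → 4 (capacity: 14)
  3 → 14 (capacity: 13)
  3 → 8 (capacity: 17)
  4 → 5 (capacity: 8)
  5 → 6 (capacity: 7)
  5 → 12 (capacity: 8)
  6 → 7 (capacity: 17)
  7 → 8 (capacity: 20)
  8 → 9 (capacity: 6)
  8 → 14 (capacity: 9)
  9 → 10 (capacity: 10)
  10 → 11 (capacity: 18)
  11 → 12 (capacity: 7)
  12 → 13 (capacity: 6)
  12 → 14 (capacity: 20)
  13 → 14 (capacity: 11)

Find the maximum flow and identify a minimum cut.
Max flow = 36, Min cut edges: (3,14), (5,12), (8,9), (8,14)

Maximum flow: 36
Minimum cut: (3,14), (5,12), (8,9), (8,14)
Partition: S = [0, 1, 2, 3, 4, 5, 6, 7, 8], T = [9, 10, 11, 12, 13, 14]

Max-flow min-cut theorem verified: both equal 36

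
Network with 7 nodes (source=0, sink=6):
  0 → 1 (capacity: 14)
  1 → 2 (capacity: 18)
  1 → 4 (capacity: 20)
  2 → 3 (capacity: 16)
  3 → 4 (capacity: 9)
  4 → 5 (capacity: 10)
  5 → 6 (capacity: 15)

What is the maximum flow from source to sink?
Maximum flow = 10

Max flow: 10

Flow assignment:
  0 → 1: 10/14
  1 → 4: 10/20
  4 → 5: 10/10
  5 → 6: 10/15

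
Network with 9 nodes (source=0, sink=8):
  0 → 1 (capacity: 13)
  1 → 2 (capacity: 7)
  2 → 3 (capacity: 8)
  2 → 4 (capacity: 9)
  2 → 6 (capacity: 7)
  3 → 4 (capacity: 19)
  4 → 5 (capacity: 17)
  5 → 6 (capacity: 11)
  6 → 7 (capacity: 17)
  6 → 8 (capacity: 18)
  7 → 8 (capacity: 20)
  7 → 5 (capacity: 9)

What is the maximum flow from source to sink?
Maximum flow = 7

Max flow: 7

Flow assignment:
  0 → 1: 7/13
  1 → 2: 7/7
  2 → 6: 7/7
  6 → 8: 7/18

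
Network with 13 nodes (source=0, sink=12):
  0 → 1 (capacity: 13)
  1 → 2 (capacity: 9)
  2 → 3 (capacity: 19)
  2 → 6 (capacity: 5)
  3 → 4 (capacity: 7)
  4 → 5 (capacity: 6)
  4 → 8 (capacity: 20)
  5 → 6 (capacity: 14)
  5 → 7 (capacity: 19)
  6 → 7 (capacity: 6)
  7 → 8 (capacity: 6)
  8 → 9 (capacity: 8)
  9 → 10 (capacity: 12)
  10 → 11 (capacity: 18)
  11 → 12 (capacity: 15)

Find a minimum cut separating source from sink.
Min cut value = 8, edges: (8,9)

Min cut value: 8
Partition: S = [0, 1, 2, 3, 4, 5, 6, 7, 8], T = [9, 10, 11, 12]
Cut edges: (8,9)

By max-flow min-cut theorem, max flow = min cut = 8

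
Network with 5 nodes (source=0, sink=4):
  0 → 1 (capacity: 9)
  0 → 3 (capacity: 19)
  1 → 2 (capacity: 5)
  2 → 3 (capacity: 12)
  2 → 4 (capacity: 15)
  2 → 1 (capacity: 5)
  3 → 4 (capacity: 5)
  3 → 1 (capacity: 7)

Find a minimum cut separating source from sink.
Min cut value = 10, edges: (1,2), (3,4)

Min cut value: 10
Partition: S = [0, 1, 3], T = [2, 4]
Cut edges: (1,2), (3,4)

By max-flow min-cut theorem, max flow = min cut = 10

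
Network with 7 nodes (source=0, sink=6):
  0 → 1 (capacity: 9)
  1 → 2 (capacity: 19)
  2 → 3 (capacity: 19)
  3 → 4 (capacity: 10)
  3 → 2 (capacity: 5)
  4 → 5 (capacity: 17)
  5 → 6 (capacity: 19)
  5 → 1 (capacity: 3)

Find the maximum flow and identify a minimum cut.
Max flow = 9, Min cut edges: (0,1)

Maximum flow: 9
Minimum cut: (0,1)
Partition: S = [0], T = [1, 2, 3, 4, 5, 6]

Max-flow min-cut theorem verified: both equal 9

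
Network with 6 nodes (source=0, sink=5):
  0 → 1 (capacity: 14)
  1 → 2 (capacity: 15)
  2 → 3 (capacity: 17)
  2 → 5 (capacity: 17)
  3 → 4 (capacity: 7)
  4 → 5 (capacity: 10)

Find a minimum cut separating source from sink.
Min cut value = 14, edges: (0,1)

Min cut value: 14
Partition: S = [0], T = [1, 2, 3, 4, 5]
Cut edges: (0,1)

By max-flow min-cut theorem, max flow = min cut = 14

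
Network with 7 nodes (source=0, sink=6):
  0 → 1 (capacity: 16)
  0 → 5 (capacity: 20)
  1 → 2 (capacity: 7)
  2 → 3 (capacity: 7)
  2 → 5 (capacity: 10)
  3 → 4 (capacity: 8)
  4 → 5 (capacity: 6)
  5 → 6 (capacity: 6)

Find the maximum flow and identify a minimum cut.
Max flow = 6, Min cut edges: (5,6)

Maximum flow: 6
Minimum cut: (5,6)
Partition: S = [0, 1, 2, 3, 4, 5], T = [6]

Max-flow min-cut theorem verified: both equal 6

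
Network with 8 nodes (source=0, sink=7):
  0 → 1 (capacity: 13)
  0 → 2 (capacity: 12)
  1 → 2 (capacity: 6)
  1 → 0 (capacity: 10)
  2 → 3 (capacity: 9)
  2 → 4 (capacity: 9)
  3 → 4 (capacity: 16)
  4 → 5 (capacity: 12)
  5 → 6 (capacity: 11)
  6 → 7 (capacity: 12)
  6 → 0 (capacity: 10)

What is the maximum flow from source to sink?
Maximum flow = 11

Max flow: 11

Flow assignment:
  0 → 1: 6/13
  0 → 2: 5/12
  1 → 2: 6/6
  2 → 3: 3/9
  2 → 4: 8/9
  3 → 4: 3/16
  4 → 5: 11/12
  5 → 6: 11/11
  6 → 7: 11/12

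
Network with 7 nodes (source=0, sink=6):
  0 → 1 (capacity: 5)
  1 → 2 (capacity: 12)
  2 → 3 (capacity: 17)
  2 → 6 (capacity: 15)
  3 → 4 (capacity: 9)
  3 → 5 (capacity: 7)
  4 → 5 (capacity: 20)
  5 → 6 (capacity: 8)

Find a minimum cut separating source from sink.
Min cut value = 5, edges: (0,1)

Min cut value: 5
Partition: S = [0], T = [1, 2, 3, 4, 5, 6]
Cut edges: (0,1)

By max-flow min-cut theorem, max flow = min cut = 5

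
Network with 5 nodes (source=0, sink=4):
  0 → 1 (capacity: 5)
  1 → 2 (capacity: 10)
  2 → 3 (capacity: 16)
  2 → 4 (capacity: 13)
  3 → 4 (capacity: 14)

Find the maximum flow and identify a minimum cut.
Max flow = 5, Min cut edges: (0,1)

Maximum flow: 5
Minimum cut: (0,1)
Partition: S = [0], T = [1, 2, 3, 4]

Max-flow min-cut theorem verified: both equal 5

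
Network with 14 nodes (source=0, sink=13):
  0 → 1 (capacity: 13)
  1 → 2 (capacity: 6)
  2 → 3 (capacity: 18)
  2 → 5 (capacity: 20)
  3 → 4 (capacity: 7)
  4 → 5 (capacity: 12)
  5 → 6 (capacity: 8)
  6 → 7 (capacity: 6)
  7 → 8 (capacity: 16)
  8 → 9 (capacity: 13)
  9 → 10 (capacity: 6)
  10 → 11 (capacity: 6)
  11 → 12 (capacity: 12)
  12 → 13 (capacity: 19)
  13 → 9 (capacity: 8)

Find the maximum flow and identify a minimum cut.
Max flow = 6, Min cut edges: (10,11)

Maximum flow: 6
Minimum cut: (10,11)
Partition: S = [0, 1, 2, 3, 4, 5, 6, 7, 8, 9, 10], T = [11, 12, 13]

Max-flow min-cut theorem verified: both equal 6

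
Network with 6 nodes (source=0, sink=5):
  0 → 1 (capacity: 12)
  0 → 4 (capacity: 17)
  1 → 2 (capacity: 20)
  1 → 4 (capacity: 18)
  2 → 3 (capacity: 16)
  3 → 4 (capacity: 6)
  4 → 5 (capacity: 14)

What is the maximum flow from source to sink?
Maximum flow = 14

Max flow: 14

Flow assignment:
  0 → 4: 14/17
  4 → 5: 14/14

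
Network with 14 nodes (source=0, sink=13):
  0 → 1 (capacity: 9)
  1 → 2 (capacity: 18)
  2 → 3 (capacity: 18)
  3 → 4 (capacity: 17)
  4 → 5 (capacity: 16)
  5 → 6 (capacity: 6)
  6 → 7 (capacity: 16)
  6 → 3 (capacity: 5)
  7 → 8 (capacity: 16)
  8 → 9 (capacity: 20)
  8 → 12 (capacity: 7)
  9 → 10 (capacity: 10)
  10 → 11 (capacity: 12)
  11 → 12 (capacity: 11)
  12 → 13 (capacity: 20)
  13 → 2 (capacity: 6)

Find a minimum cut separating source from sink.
Min cut value = 6, edges: (5,6)

Min cut value: 6
Partition: S = [0, 1, 2, 3, 4, 5], T = [6, 7, 8, 9, 10, 11, 12, 13]
Cut edges: (5,6)

By max-flow min-cut theorem, max flow = min cut = 6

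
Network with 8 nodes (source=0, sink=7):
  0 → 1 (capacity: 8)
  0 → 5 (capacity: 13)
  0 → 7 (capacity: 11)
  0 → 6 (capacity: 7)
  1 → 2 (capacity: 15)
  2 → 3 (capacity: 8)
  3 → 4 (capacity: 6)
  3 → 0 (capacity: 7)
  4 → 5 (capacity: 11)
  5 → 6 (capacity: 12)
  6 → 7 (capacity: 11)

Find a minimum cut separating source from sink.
Min cut value = 22, edges: (0,7), (6,7)

Min cut value: 22
Partition: S = [0, 1, 2, 3, 4, 5, 6], T = [7]
Cut edges: (0,7), (6,7)

By max-flow min-cut theorem, max flow = min cut = 22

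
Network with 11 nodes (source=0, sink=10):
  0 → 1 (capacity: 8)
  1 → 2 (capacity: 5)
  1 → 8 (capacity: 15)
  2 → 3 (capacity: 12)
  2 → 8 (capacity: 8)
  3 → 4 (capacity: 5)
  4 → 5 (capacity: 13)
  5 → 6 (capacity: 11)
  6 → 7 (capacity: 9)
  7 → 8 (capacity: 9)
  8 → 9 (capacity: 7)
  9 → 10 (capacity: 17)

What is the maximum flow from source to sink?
Maximum flow = 7

Max flow: 7

Flow assignment:
  0 → 1: 7/8
  1 → 8: 7/15
  8 → 9: 7/7
  9 → 10: 7/17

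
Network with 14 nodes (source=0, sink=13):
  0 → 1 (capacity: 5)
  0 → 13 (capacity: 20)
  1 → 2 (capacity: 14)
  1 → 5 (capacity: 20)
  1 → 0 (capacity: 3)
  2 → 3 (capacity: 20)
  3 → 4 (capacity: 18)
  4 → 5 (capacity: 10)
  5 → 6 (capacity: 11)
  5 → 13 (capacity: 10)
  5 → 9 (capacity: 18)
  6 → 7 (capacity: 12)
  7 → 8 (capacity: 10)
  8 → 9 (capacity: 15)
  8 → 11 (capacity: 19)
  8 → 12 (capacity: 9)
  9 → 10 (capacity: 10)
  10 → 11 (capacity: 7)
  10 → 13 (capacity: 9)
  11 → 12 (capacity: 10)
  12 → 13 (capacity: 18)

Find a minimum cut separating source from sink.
Min cut value = 25, edges: (0,1), (0,13)

Min cut value: 25
Partition: S = [0], T = [1, 2, 3, 4, 5, 6, 7, 8, 9, 10, 11, 12, 13]
Cut edges: (0,1), (0,13)

By max-flow min-cut theorem, max flow = min cut = 25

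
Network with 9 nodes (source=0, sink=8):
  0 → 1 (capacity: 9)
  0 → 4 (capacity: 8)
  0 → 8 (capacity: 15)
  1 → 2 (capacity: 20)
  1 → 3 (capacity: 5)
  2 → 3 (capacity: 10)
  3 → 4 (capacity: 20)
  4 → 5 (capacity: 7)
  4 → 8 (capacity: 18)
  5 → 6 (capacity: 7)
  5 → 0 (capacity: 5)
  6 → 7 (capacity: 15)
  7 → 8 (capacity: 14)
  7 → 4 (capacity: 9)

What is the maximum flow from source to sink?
Maximum flow = 32

Max flow: 32

Flow assignment:
  0 → 1: 9/9
  0 → 4: 8/8
  0 → 8: 15/15
  1 → 2: 4/20
  1 → 3: 5/5
  2 → 3: 4/10
  3 → 4: 9/20
  4 → 8: 17/18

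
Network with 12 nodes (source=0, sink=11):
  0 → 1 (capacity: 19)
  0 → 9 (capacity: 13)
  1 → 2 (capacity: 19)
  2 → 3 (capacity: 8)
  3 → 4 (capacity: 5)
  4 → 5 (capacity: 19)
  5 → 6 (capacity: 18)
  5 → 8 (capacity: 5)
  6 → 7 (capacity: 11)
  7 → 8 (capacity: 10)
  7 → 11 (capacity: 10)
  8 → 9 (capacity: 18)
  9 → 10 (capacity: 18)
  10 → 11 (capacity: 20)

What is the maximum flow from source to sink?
Maximum flow = 18

Max flow: 18

Flow assignment:
  0 → 1: 5/19
  0 → 9: 13/13
  1 → 2: 5/19
  2 → 3: 5/8
  3 → 4: 5/5
  4 → 5: 5/19
  5 → 6: 5/18
  6 → 7: 5/11
  7 → 11: 5/10
  9 → 10: 13/18
  10 → 11: 13/20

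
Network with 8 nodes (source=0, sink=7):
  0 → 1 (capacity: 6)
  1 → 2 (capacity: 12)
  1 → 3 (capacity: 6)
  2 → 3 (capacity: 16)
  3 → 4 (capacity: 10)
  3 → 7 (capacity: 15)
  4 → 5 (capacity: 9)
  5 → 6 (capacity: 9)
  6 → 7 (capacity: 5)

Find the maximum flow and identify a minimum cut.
Max flow = 6, Min cut edges: (0,1)

Maximum flow: 6
Minimum cut: (0,1)
Partition: S = [0], T = [1, 2, 3, 4, 5, 6, 7]

Max-flow min-cut theorem verified: both equal 6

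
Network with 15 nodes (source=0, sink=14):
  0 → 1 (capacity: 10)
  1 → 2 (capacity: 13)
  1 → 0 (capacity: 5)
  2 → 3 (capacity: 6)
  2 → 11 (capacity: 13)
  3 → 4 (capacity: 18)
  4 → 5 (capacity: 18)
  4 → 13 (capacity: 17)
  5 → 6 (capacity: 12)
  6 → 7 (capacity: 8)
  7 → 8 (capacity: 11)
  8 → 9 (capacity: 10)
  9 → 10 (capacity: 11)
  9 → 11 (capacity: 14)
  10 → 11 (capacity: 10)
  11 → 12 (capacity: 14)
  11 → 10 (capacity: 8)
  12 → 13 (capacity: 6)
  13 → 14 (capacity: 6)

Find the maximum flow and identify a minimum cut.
Max flow = 6, Min cut edges: (13,14)

Maximum flow: 6
Minimum cut: (13,14)
Partition: S = [0, 1, 2, 3, 4, 5, 6, 7, 8, 9, 10, 11, 12, 13], T = [14]

Max-flow min-cut theorem verified: both equal 6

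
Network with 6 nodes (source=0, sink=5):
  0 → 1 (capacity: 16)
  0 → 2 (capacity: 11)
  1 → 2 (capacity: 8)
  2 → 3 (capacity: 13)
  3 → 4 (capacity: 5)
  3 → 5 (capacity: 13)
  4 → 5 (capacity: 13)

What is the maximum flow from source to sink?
Maximum flow = 13

Max flow: 13

Flow assignment:
  0 → 1: 8/16
  0 → 2: 5/11
  1 → 2: 8/8
  2 → 3: 13/13
  3 → 5: 13/13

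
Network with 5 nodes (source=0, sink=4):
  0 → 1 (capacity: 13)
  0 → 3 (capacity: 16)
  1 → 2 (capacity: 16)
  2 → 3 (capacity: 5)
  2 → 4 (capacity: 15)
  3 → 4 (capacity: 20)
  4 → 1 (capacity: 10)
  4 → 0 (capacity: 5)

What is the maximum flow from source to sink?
Maximum flow = 29

Max flow: 29

Flow assignment:
  0 → 1: 13/13
  0 → 3: 16/16
  1 → 2: 13/16
  2 → 4: 13/15
  3 → 4: 16/20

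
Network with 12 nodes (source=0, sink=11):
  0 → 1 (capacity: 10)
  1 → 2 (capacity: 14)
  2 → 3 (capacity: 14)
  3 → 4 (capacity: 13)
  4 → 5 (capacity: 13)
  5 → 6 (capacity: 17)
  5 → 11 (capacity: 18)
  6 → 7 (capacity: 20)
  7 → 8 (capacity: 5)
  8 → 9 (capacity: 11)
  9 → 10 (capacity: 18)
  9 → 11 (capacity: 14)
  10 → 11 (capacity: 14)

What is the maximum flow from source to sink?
Maximum flow = 10

Max flow: 10

Flow assignment:
  0 → 1: 10/10
  1 → 2: 10/14
  2 → 3: 10/14
  3 → 4: 10/13
  4 → 5: 10/13
  5 → 11: 10/18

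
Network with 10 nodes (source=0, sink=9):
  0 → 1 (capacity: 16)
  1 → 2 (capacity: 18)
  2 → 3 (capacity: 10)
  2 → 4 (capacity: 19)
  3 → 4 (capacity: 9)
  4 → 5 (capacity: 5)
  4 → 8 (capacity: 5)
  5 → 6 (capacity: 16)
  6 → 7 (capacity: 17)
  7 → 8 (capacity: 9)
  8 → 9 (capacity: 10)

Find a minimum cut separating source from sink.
Min cut value = 10, edges: (8,9)

Min cut value: 10
Partition: S = [0, 1, 2, 3, 4, 5, 6, 7, 8], T = [9]
Cut edges: (8,9)

By max-flow min-cut theorem, max flow = min cut = 10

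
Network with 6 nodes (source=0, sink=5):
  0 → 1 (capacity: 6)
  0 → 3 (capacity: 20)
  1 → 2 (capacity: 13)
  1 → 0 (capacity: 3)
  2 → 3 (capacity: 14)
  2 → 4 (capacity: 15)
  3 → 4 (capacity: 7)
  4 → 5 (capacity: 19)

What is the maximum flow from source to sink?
Maximum flow = 13

Max flow: 13

Flow assignment:
  0 → 1: 6/6
  0 → 3: 7/20
  1 → 2: 6/13
  2 → 4: 6/15
  3 → 4: 7/7
  4 → 5: 13/19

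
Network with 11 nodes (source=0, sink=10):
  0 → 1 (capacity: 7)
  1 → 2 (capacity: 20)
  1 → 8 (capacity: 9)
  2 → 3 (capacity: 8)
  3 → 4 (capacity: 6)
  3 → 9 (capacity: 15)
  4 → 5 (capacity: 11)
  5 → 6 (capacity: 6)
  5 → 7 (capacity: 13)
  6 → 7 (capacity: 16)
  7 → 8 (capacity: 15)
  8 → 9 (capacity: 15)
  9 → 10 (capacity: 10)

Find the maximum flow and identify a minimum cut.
Max flow = 7, Min cut edges: (0,1)

Maximum flow: 7
Minimum cut: (0,1)
Partition: S = [0], T = [1, 2, 3, 4, 5, 6, 7, 8, 9, 10]

Max-flow min-cut theorem verified: both equal 7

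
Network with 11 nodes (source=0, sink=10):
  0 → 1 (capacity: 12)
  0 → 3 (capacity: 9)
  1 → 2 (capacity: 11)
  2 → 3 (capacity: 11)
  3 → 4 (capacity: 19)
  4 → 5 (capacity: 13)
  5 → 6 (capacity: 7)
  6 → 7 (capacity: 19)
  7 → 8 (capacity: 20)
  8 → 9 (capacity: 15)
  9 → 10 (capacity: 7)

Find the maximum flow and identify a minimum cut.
Max flow = 7, Min cut edges: (9,10)

Maximum flow: 7
Minimum cut: (9,10)
Partition: S = [0, 1, 2, 3, 4, 5, 6, 7, 8, 9], T = [10]

Max-flow min-cut theorem verified: both equal 7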